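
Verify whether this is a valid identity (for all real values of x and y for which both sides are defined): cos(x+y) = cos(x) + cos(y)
No, this is NOT an identity.

Claim: cos(x+y) = cos(x) + cos(y).
Test a specific point where both sides are defined: x = π/2, y = -π/6.
LHS = cos(x+y) ≈ 0.5000
RHS = cos(x) + cos(y) ≈ 0.8660
Since 0.5000 ≠ 0.8660, the equation fails at this point, so it cannot hold for all real values of x and y for which both sides are defined.
The correct expansion is cos(x+y) = cos(x)cos(y) - sin(x)sin(y); cosine is not additive.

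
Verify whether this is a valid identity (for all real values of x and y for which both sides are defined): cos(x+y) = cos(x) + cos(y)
No, this is NOT an identity.

Claim: cos(x+y) = cos(x) + cos(y).
Test a specific point where both sides are defined: x = -π/4, y = π/6.
LHS = cos(x+y) ≈ 0.9659
RHS = cos(x) + cos(y) ≈ 1.5731
Since 0.9659 ≠ 1.5731, the equation fails at this point, so it cannot hold for all real values of x and y for which both sides are defined.
The correct expansion is cos(x+y) = cos(x)cos(y) - sin(x)sin(y); cosine is not additive.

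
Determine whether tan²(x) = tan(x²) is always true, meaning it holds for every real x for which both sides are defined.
Claim: tan²(x) = tan(x²).
Test a specific point where both sides are defined: x = π/4.
LHS = tan²(x) ≈ 1.0000
RHS = tan(x²) ≈ 0.7092
Since 1.0000 ≠ 0.7092, the equation fails at this point, so it cannot hold for every real x for which both sides are defined.
tan²(x) means (tan x)², squaring the output; tan(x²) squares the input. These are different functions.

Conclusion: No, this is NOT an identity.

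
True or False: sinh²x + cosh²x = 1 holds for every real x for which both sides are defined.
False.

Claim: sinh²x + cosh²x = 1.
Test a specific point where both sides are defined: x = -2.
LHS = sinh²x + cosh²x ≈ 27.3082
RHS = 1 ≈ 1.0000
Since 27.3082 ≠ 1.0000, the equation fails at this point, so it cannot hold for every real x for which both sides are defined.
The correct hyperbolic identity is cosh²x - sinh²x = 1 (a difference); the sum sinh²x + cosh²x equals cosh(2x).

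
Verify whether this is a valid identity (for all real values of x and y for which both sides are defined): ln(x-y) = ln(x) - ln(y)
No, this is NOT an identity.

Claim: ln(x-y) = ln(x) - ln(y).
Test a specific point where both sides are defined: x = 1, y = 1/2.
LHS = ln(x-y) ≈ -0.6931
RHS = ln(x) - ln(y) ≈ 0.6931
Since -0.6931 ≠ 0.6931, the equation fails at this point, so it cannot hold for all real values of x and y for which both sides are defined.
ln(x) - ln(y) = ln(x/y), not ln(x-y).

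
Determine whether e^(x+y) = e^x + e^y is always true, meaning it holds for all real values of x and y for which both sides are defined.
No, this is NOT an identity.

Claim: e^(x+y) = e^x + e^y.
Test a specific point where both sides are defined: x = 3/2, y = 1.
LHS = e^(x+y) ≈ 12.1825
RHS = e^x + e^y ≈ 7.2000
Since 12.1825 ≠ 7.2000, the equation fails at this point, so it cannot hold for all real values of x and y for which both sides are defined.
The correct rule is e^(x+y) = e^x · e^y (a product, not a sum).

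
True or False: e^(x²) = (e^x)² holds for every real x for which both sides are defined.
Claim: e^(x²) = (e^x)².
Test a specific point where both sides are defined: x = -2.
LHS = e^(x²) ≈ 54.5982
RHS = (e^x)² ≈ 0.0183
Since 54.5982 ≠ 0.0183, the equation fails at this point, so it cannot hold for every real x for which both sides are defined.
(e^x)² = e^(2x), and 2x ≠ x² in general.

Conclusion: False.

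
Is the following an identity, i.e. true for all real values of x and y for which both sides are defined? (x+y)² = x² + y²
Claim: (x+y)² = x² + y².
Test a specific point where both sides are defined: x = 4, y = 2.
LHS = (x+y)² ≈ 36.0000
RHS = x² + y² ≈ 20.0000
Since 36.0000 ≠ 20.0000, the equation fails at this point, so it cannot hold for all real values of x and y for which both sides are defined.
The correct expansion is (x+y)² = x² + 2xy + y²; the cross term 2xy is missing.

Conclusion: No, this is NOT an identity.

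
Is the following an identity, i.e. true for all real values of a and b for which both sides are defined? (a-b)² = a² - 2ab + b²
Claim: (a-b)² = a² - 2ab + b².
Reasoning: Expand: (a-b)² = (a-b)(a-b) = a·a - a·b - b·a + b·b = a² - 2ab + b².
So the two sides agree for all real values of a and b for which both sides are defined.

Conclusion: Yes, this is an identity.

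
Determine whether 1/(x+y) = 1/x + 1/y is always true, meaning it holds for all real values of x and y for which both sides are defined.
Claim: 1/(x+y) = 1/x + 1/y.
Test a specific point where both sides are defined: x = 1, y = 4.
LHS = 1/(x+y) ≈ 0.2000
RHS = 1/x + 1/y ≈ 1.2500
Since 0.2000 ≠ 1.2500, the equation fails at this point, so it cannot hold for all real values of x and y for which both sides are defined.
1/x + 1/y = (x+y)/(xy), which is not 1/(x+y).

Conclusion: No, this is NOT an identity.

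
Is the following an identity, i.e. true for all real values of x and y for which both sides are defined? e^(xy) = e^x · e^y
No, this is NOT an identity.

Claim: e^(xy) = e^x · e^y.
Test a specific point where both sides are defined: x = -2, y = 4.
LHS = e^(xy) ≈ 0.0003
RHS = e^x · e^y ≈ 7.3891
Since 0.0003 ≠ 7.3891, the equation fails at this point, so it cannot hold for all real values of x and y for which both sides are defined.
e^x · e^y = e^(x+y), not e^(xy).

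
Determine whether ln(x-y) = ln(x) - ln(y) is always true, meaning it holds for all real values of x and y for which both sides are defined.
Claim: ln(x-y) = ln(x) - ln(y).
Test a specific point where both sides are defined: x = 4, y = 3/2.
LHS = ln(x-y) ≈ 0.9163
RHS = ln(x) - ln(y) ≈ 0.9808
Since 0.9163 ≠ 0.9808, the equation fails at this point, so it cannot hold for all real values of x and y for which both sides are defined.
ln(x) - ln(y) = ln(x/y), not ln(x-y).

Conclusion: No, this is NOT an identity.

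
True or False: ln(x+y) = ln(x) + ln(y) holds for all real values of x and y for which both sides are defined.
False.

Claim: ln(x+y) = ln(x) + ln(y).
Test a specific point where both sides are defined: x = 2, y = 1.
LHS = ln(x+y) ≈ 1.0986
RHS = ln(x) + ln(y) ≈ 0.6931
Since 1.0986 ≠ 0.6931, the equation fails at this point, so it cannot hold for all real values of x and y for which both sides are defined.
ln(x) + ln(y) = ln(xy), not ln(x+y).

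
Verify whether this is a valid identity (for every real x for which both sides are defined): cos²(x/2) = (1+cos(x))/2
Claim: cos²(x/2) = (1+cos(x))/2.
Reasoning: Use cos(2θ) = 2cos²θ - 1 with θ = x/2: cos(x) = 2cos²(x/2) - 1. Solving for cos²(x/2) gives (1 + cos(x))/2.
So the two sides agree for every real x for which both sides are defined.

Conclusion: Yes, this is an identity.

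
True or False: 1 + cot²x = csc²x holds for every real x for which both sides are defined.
True.

Claim: 1 + cot²x = csc²x.
Reasoning: Start from sin²x + cos²x = 1 and divide every term by sin²x (allowed wherever cot x and csc x are defined): 1 + cot²x = 1/sin²x = csc²x.
So the two sides agree for every real x for which both sides are defined.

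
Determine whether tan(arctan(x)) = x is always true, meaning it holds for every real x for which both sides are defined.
Yes, this is an identity.

Claim: tan(arctan(x)) = x.
Reasoning: For every real x, arctan(x) is by definition the angle in (-π/2, π/2) whose tangent equals x. Taking the tangent of that angle returns x.
So the two sides agree for every real x for which both sides are defined.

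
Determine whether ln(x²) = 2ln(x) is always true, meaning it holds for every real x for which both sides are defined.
Yes, this is an identity.

Claim: ln(x²) = 2ln(x).
Reasoning: The right side requires x > 0. For x > 0, x² = (e^(ln x))² = e^(2ln x), so ln(x²) = 2ln(x). (For x < 0 the right side is undefined, so those values are outside the claim.)
So the two sides agree for every real x for which both sides are defined.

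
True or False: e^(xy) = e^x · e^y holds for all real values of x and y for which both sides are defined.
Claim: e^(xy) = e^x · e^y.
Test a specific point where both sides are defined: x = 3/2, y = 2.
LHS = e^(xy) ≈ 20.0855
RHS = e^x · e^y ≈ 33.1155
Since 20.0855 ≠ 33.1155, the equation fails at this point, so it cannot hold for all real values of x and y for which both sides are defined.
e^x · e^y = e^(x+y), not e^(xy).

Conclusion: False.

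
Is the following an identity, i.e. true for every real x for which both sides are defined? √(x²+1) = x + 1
Claim: √(x²+1) = x + 1.
Test a specific point where both sides are defined: x = 5.
LHS = √(x²+1) ≈ 5.0990
RHS = x + 1 ≈ 6.0000
Since 5.0990 ≠ 6.0000, the equation fails at this point, so it cannot hold for every real x for which both sides are defined.
(x+1)² = x² + 2x + 1 ≠ x² + 1 unless x = 0.

Conclusion: No, this is NOT an identity.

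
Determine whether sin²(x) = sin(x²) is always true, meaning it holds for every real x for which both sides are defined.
Claim: sin²(x) = sin(x²).
Test a specific point where both sides are defined: x = π.
LHS = sin²(x) ≈ 0.0000
RHS = sin(x²) ≈ -0.4303
Since 0.0000 ≠ -0.4303, the equation fails at this point, so it cannot hold for every real x for which both sides are defined.
sin²(x) means (sin x)², squaring the output; sin(x²) squares the input. These are different functions.

Conclusion: No, this is NOT an identity.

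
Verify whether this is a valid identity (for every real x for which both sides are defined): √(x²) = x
Claim: √(x²) = x.
Test a specific point where both sides are defined: x = -3.
LHS = √(x²) ≈ 3.0000
RHS = x ≈ -3.0000
Since 3.0000 ≠ -3.0000, the equation fails at this point, so it cannot hold for every real x for which both sides are defined.
√(x²) = |x|, which differs from x whenever x < 0 (both sides are defined for every real x).

Conclusion: No, this is NOT an identity.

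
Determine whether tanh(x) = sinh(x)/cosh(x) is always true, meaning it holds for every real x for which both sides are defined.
Yes, this is an identity.

Claim: tanh(x) = sinh(x)/cosh(x).
Reasoning: tanh(x) is defined as sinh(x)/cosh(x) = (e^x - e^-x)/(e^x + e^-x); cosh(x) ≥ 1 is never zero, so this holds for every real x.
So the two sides agree for every real x for which both sides are defined.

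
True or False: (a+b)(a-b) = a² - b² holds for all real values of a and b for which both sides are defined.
Claim: (a+b)(a-b) = a² - b².
Reasoning: Expand: (a+b)(a-b) = a² - ab + ba - b² = a² - b² (the cross terms cancel).
So the two sides agree for all real values of a and b for which both sides are defined.

Conclusion: True.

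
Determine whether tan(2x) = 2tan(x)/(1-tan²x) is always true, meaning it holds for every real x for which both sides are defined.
Yes, this is an identity.

Claim: tan(2x) = 2tan(x)/(1-tan²x).
Reasoning: tan(2x) = sin(2x)/cos(2x) = 2sin(x)cos(x) / (cos²x - sin²x). Divide numerator and denominator by cos²x: 2tan(x) / (1 - tan²x).
So the two sides agree for every real x for which both sides are defined.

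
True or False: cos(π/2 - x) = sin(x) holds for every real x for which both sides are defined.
Claim: cos(π/2 - x) = sin(x).
Reasoning: Use cos(u - v) = cos(u)cos(v) + sin(u)sin(v) with u = π/2, v = x: cos(π/2)cos(x) + sin(π/2)sin(x) = 0·cos(x) + 1·sin(x) = sin(x).
So the two sides agree for every real x for which both sides are defined.

Conclusion: True.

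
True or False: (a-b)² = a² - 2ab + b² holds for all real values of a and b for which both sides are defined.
Claim: (a-b)² = a² - 2ab + b².
Reasoning: Expand: (a-b)² = (a-b)(a-b) = a·a - a·b - b·a + b·b = a² - 2ab + b².
So the two sides agree for all real values of a and b for which both sides are defined.

Conclusion: True.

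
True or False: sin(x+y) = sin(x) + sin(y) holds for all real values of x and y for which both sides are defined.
False.

Claim: sin(x+y) = sin(x) + sin(y).
Test a specific point where both sides are defined: x = π/6, y = -π/2.
LHS = sin(x+y) ≈ -0.8660
RHS = sin(x) + sin(y) ≈ -0.5000
Since -0.8660 ≠ -0.5000, the equation fails at this point, so it cannot hold for all real values of x and y for which both sides are defined.
The correct expansion is sin(x+y) = sin(x)cos(y) + cos(x)sin(y); sine is not additive.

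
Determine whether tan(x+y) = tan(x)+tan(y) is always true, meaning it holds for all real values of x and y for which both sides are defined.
Claim: tan(x+y) = tan(x)+tan(y).
Test a specific point where both sides are defined: x = π/6, y = 2π/3.
LHS = tan(x+y) ≈ -0.5774
RHS = tan(x)+tan(y) ≈ -1.1547
Since -0.5774 ≠ -1.1547, the equation fails at this point, so it cannot hold for all real values of x and y for which both sides are defined.
The correct formula is tan(x+y) = (tan(x) + tan(y))/(1 - tan(x)tan(y)).

Conclusion: No, this is NOT an identity.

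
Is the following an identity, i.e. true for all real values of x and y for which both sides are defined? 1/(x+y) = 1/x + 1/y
No, this is NOT an identity.

Claim: 1/(x+y) = 1/x + 1/y.
Test a specific point where both sides are defined: x = 3/2, y = 3/2.
LHS = 1/(x+y) ≈ 0.3333
RHS = 1/x + 1/y ≈ 1.3333
Since 0.3333 ≠ 1.3333, the equation fails at this point, so it cannot hold for all real values of x and y for which both sides are defined.
1/x + 1/y = (x+y)/(xy), which is not 1/(x+y).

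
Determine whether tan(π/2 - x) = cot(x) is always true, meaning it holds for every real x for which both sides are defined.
Claim: tan(π/2 - x) = cot(x).
Reasoning: tan(π/2 - x) = sin(π/2 - x)/cos(π/2 - x) = cos(x)/sin(x) = cot(x), using the cofunction identities sin(π/2 - x) = cos(x) and cos(π/2 - x) = sin(x).
So the two sides agree for every real x for which both sides are defined.

Conclusion: Yes, this is an identity.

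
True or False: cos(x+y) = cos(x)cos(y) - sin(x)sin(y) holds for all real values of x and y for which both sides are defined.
True.

Claim: cos(x+y) = cos(x)cos(y) - sin(x)sin(y).
Reasoning: By Euler's formula e^(i(x+y)) = e^(ix)·e^(iy) = (cos x + i·sin x)(cos y + i·sin y). The real part of the left side is cos(x+y); the real part of the product is cos(x)cos(y) - sin(x)sin(y) (since i·i = -1).
So the two sides agree for all real values of x and y for which both sides are defined.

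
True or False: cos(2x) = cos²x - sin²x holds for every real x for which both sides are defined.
Claim: cos(2x) = cos²x - sin²x.
Reasoning: Put y = x in the addition formula cos(x+y) = cos(x)cos(y) - sin(x)sin(y): cos(2x) = cos²x - sin²x.
So the two sides agree for every real x for which both sides are defined.

Conclusion: True.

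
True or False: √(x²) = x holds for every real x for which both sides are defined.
Claim: √(x²) = x.
Test a specific point where both sides are defined: x = -1.
LHS = √(x²) ≈ 1.0000
RHS = x ≈ -1.0000
Since 1.0000 ≠ -1.0000, the equation fails at this point, so it cannot hold for every real x for which both sides are defined.
√(x²) = |x|, which differs from x whenever x < 0 (both sides are defined for every real x).

Conclusion: False.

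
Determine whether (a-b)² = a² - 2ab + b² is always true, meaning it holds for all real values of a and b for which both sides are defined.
Yes, this is an identity.

Claim: (a-b)² = a² - 2ab + b².
Reasoning: Expand: (a-b)² = (a-b)(a-b) = a·a - a·b - b·a + b·b = a² - 2ab + b².
So the two sides agree for all real values of a and b for which both sides are defined.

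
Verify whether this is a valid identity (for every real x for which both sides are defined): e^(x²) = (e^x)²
Claim: e^(x²) = (e^x)².
Test a specific point where both sides are defined: x = -2.
LHS = e^(x²) ≈ 54.5982
RHS = (e^x)² ≈ 0.0183
Since 54.5982 ≠ 0.0183, the equation fails at this point, so it cannot hold for every real x for which both sides are defined.
(e^x)² = e^(2x), and 2x ≠ x² in general.

Conclusion: No, this is NOT an identity.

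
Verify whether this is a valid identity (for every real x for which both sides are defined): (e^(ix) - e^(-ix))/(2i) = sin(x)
Claim: (e^(ix) - e^(-ix))/(2i) = sin(x).
Reasoning: By Euler's formula e^(ix) = cos(x) + i·sin(x) and e^(-ix) = cos(x) - i·sin(x). Subtracting cancels the cosine terms: e^(ix) - e^(-ix) = 2i·sin(x); divide by 2i.
So the two sides agree for every real x for which both sides are defined.

Conclusion: Yes, this is an identity.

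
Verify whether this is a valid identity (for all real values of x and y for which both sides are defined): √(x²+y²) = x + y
No, this is NOT an identity.

Claim: √(x²+y²) = x + y.
Test a specific point where both sides are defined: x = 1/2, y = 3.
LHS = √(x²+y²) ≈ 3.0414
RHS = x + y ≈ 3.5000
Since 3.0414 ≠ 3.5000, the equation fails at this point, so it cannot hold for all real values of x and y for which both sides are defined.
(x+y)² = x² + 2xy + y², not x² + y², so the square root does not split this way.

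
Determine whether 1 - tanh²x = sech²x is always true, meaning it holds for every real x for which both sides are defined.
Claim: 1 - tanh²x = sech²x.
Reasoning: Divide cosh²x - sinh²x = 1 through by cosh²x (never zero): 1 - tanh²x = 1/cosh²x = sech²x.
So the two sides agree for every real x for which both sides are defined.

Conclusion: Yes, this is an identity.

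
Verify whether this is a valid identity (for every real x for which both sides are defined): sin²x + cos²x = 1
Claim: sin²x + cos²x = 1.
Reasoning: The point (cos x, sin x) lies on the unit circle X² + Y² = 1, so cos²x + sin²x = 1 for every real x.
So the two sides agree for every real x for which both sides are defined.

Conclusion: Yes, this is an identity.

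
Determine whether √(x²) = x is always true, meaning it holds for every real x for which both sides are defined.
Claim: √(x²) = x.
Test a specific point where both sides are defined: x = -3.
LHS = √(x²) ≈ 3.0000
RHS = x ≈ -3.0000
Since 3.0000 ≠ -3.0000, the equation fails at this point, so it cannot hold for every real x for which both sides are defined.
√(x²) = |x|, which differs from x whenever x < 0 (both sides are defined for every real x).

Conclusion: No, this is NOT an identity.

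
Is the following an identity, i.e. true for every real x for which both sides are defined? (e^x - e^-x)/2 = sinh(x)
Claim: (e^x - e^-x)/2 = sinh(x).
Reasoning: This is exactly the definition of the hyperbolic sine: sinh(x) := (e^x - e^-x)/2.
So the two sides agree for every real x for which both sides are defined.

Conclusion: Yes, this is an identity.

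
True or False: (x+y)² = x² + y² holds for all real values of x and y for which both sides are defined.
Claim: (x+y)² = x² + y².
Test a specific point where both sides are defined: x = 4, y = -2.
LHS = (x+y)² ≈ 4.0000
RHS = x² + y² ≈ 20.0000
Since 4.0000 ≠ 20.0000, the equation fails at this point, so it cannot hold for all real values of x and y for which both sides are defined.
The correct expansion is (x+y)² = x² + 2xy + y²; the cross term 2xy is missing.

Conclusion: False.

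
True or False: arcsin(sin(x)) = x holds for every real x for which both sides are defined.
Claim: arcsin(sin(x)) = x.
Test a specific point where both sides are defined: x = 3π/4.
LHS = arcsin(sin(x)) ≈ 0.7854
RHS = x ≈ 2.3562
Since 0.7854 ≠ 2.3562, the equation fails at this point, so it cannot hold for every real x for which both sides are defined.
arcsin only returns values in [-π/2, π/2], so arcsin(sin(x)) = x holds only for x in that interval, not for all real x.

Conclusion: False.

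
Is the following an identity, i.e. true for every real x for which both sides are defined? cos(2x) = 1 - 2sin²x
Claim: cos(2x) = 1 - 2sin²x.
Reasoning: cos(2x) = cos²x - sin²x. Replace cos²x by 1 - sin²x: (1 - sin²x) - sin²x = 1 - 2sin²x.
So the two sides agree for every real x for which both sides are defined.

Conclusion: Yes, this is an identity.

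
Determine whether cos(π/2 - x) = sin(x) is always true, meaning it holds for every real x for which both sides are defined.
Yes, this is an identity.

Claim: cos(π/2 - x) = sin(x).
Reasoning: Use cos(u - v) = cos(u)cos(v) + sin(u)sin(v) with u = π/2, v = x: cos(π/2)cos(x) + sin(π/2)sin(x) = 0·cos(x) + 1·sin(x) = sin(x).
So the two sides agree for every real x for which both sides are defined.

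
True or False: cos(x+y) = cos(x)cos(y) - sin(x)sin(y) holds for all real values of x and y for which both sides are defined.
Claim: cos(x+y) = cos(x)cos(y) - sin(x)sin(y).
Reasoning: By Euler's formula e^(i(x+y)) = e^(ix)·e^(iy) = (cos x + i·sin x)(cos y + i·sin y). The real part of the left side is cos(x+y); the real part of the product is cos(x)cos(y) - sin(x)sin(y) (since i·i = -1).
So the two sides agree for all real values of x and y for which both sides are defined.

Conclusion: True.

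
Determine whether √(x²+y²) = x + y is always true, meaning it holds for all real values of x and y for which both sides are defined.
No, this is NOT an identity.

Claim: √(x²+y²) = x + y.
Test a specific point where both sides are defined: x = 3, y = 3/2.
LHS = √(x²+y²) ≈ 3.3541
RHS = x + y ≈ 4.5000
Since 3.3541 ≠ 4.5000, the equation fails at this point, so it cannot hold for all real values of x and y for which both sides are defined.
(x+y)² = x² + 2xy + y², not x² + y², so the square root does not split this way.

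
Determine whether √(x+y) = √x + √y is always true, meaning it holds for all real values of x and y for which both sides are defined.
No, this is NOT an identity.

Claim: √(x+y) = √x + √y.
Test a specific point where both sides are defined: x = 2, y = 2.
LHS = √(x+y) ≈ 2.0000
RHS = √x + √y ≈ 2.8284
Since 2.0000 ≠ 2.8284, the equation fails at this point, so it cannot hold for all real values of x and y for which both sides are defined.
Squaring the right side gives x + 2√(xy) + y, not x + y.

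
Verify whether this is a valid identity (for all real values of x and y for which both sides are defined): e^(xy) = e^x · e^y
No, this is NOT an identity.

Claim: e^(xy) = e^x · e^y.
Test a specific point where both sides are defined: x = 2, y = 1.
LHS = e^(xy) ≈ 7.3891
RHS = e^x · e^y ≈ 20.0855
Since 7.3891 ≠ 20.0855, the equation fails at this point, so it cannot hold for all real values of x and y for which both sides are defined.
e^x · e^y = e^(x+y), not e^(xy).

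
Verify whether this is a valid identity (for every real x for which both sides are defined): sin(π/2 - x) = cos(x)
Claim: sin(π/2 - x) = cos(x).
Reasoning: Use sin(u - v) = sin(u)cos(v) - cos(u)sin(v) with u = π/2, v = x: sin(π/2)cos(x) - cos(π/2)sin(x) = 1·cos(x) - 0·sin(x) = cos(x).
So the two sides agree for every real x for which both sides are defined.

Conclusion: Yes, this is an identity.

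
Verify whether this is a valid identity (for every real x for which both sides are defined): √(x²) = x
Claim: √(x²) = x.
Test a specific point where both sides are defined: x = -3.
LHS = √(x²) ≈ 3.0000
RHS = x ≈ -3.0000
Since 3.0000 ≠ -3.0000, the equation fails at this point, so it cannot hold for every real x for which both sides are defined.
√(x²) = |x|, which differs from x whenever x < 0 (both sides are defined for every real x).

Conclusion: No, this is NOT an identity.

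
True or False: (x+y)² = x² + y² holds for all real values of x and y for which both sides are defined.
False.

Claim: (x+y)² = x² + y².
Test a specific point where both sides are defined: x = 1/2, y = 2.
LHS = (x+y)² ≈ 6.2500
RHS = x² + y² ≈ 4.2500
Since 6.2500 ≠ 4.2500, the equation fails at this point, so it cannot hold for all real values of x and y for which both sides are defined.
The correct expansion is (x+y)² = x² + 2xy + y²; the cross term 2xy is missing.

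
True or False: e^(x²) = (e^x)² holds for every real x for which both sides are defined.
Claim: e^(x²) = (e^x)².
Test a specific point where both sides are defined: x = -2.
LHS = e^(x²) ≈ 54.5982
RHS = (e^x)² ≈ 0.0183
Since 54.5982 ≠ 0.0183, the equation fails at this point, so it cannot hold for every real x for which both sides are defined.
(e^x)² = e^(2x), and 2x ≠ x² in general.

Conclusion: False.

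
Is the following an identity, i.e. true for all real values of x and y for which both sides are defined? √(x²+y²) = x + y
No, this is NOT an identity.

Claim: √(x²+y²) = x + y.
Test a specific point where both sides are defined: x = 4, y = 4.
LHS = √(x²+y²) ≈ 5.6569
RHS = x + y ≈ 8.0000
Since 5.6569 ≠ 8.0000, the equation fails at this point, so it cannot hold for all real values of x and y for which both sides are defined.
(x+y)² = x² + 2xy + y², not x² + y², so the square root does not split this way.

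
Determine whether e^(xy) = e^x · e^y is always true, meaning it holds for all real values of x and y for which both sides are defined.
Claim: e^(xy) = e^x · e^y.
Test a specific point where both sides are defined: x = 3, y = 1/2.
LHS = e^(xy) ≈ 4.4817
RHS = e^x · e^y ≈ 33.1155
Since 4.4817 ≠ 33.1155, the equation fails at this point, so it cannot hold for all real values of x and y for which both sides are defined.
e^x · e^y = e^(x+y), not e^(xy).

Conclusion: No, this is NOT an identity.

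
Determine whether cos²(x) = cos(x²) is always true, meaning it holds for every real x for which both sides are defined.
No, this is NOT an identity.

Claim: cos²(x) = cos(x²).
Test a specific point where both sides are defined: x = -π/3.
LHS = cos²(x) ≈ 0.2500
RHS = cos(x²) ≈ 0.4566
Since 0.2500 ≠ 0.4566, the equation fails at this point, so it cannot hold for every real x for which both sides are defined.
cos²(x) means (cos x)², squaring the output; cos(x²) squares the input. These are different functions.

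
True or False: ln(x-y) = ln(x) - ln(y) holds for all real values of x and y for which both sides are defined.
Claim: ln(x-y) = ln(x) - ln(y).
Test a specific point where both sides are defined: x = 4, y = 3/2.
LHS = ln(x-y) ≈ 0.9163
RHS = ln(x) - ln(y) ≈ 0.9808
Since 0.9163 ≠ 0.9808, the equation fails at this point, so it cannot hold for all real values of x and y for which both sides are defined.
ln(x) - ln(y) = ln(x/y), not ln(x-y).

Conclusion: False.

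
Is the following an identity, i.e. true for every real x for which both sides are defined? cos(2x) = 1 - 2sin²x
Yes, this is an identity.

Claim: cos(2x) = 1 - 2sin²x.
Reasoning: cos(2x) = cos²x - sin²x. Replace cos²x by 1 - sin²x: (1 - sin²x) - sin²x = 1 - 2sin²x.
So the two sides agree for every real x for which both sides are defined.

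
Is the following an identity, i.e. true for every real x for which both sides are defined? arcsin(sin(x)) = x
No, this is NOT an identity.

Claim: arcsin(sin(x)) = x.
Test a specific point where both sides are defined: x = 2π/3.
LHS = arcsin(sin(x)) ≈ 1.0472
RHS = x ≈ 2.0944
Since 1.0472 ≠ 2.0944, the equation fails at this point, so it cannot hold for every real x for which both sides are defined.
arcsin only returns values in [-π/2, π/2], so arcsin(sin(x)) = x holds only for x in that interval, not for all real x.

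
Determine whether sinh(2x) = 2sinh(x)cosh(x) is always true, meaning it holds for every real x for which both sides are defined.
Claim: sinh(2x) = 2sinh(x)cosh(x).
Reasoning: 2sinh(x)cosh(x) = 2 · (e^x - e^-x)/2 · (e^x + e^-x)/2 = (e^(2x) - e^(-2x))/2 = sinh(2x).
So the two sides agree for every real x for which both sides are defined.

Conclusion: Yes, this is an identity.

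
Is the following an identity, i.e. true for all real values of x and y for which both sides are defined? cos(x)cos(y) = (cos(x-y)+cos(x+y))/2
Claim: cos(x)cos(y) = (cos(x-y)+cos(x+y))/2.
Reasoning: cos(x-y) = cos(x)cos(y) + sin(x)sin(y) and cos(x+y) = cos(x)cos(y) - sin(x)sin(y). Adding, cos(x-y) + cos(x+y) = 2cos(x)cos(y); divide by 2.
So the two sides agree for all real values of x and y for which both sides are defined.

Conclusion: Yes, this is an identity.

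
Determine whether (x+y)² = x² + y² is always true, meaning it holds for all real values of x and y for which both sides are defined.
Claim: (x+y)² = x² + y².
Test a specific point where both sides are defined: x = 5, y = 3.
LHS = (x+y)² ≈ 64.0000
RHS = x² + y² ≈ 34.0000
Since 64.0000 ≠ 34.0000, the equation fails at this point, so it cannot hold for all real values of x and y for which both sides are defined.
The correct expansion is (x+y)² = x² + 2xy + y²; the cross term 2xy is missing.

Conclusion: No, this is NOT an identity.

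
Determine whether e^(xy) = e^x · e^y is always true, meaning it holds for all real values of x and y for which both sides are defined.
Claim: e^(xy) = e^x · e^y.
Test a specific point where both sides are defined: x = -2, y = 1.
LHS = e^(xy) ≈ 0.1353
RHS = e^x · e^y ≈ 0.3679
Since 0.1353 ≠ 0.3679, the equation fails at this point, so it cannot hold for all real values of x and y for which both sides are defined.
e^x · e^y = e^(x+y), not e^(xy).

Conclusion: No, this is NOT an identity.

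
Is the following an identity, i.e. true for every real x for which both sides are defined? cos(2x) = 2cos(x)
No, this is NOT an identity.

Claim: cos(2x) = 2cos(x).
Test a specific point where both sides are defined: x = π/2.
LHS = cos(2x) ≈ -1.0000
RHS = 2cos(x) ≈ 0.0000
Since -1.0000 ≠ 0.0000, the equation fails at this point, so it cannot hold for every real x for which both sides are defined.
The correct double-angle formula is cos(2x) = cos²x - sin²x.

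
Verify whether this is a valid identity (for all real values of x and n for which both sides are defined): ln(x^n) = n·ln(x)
Claim: ln(x^n) = n·ln(x).
Reasoning: The right side requires x > 0. For x > 0, x^n = (e^(ln x))^n = e^(n·ln x), so taking ln of both sides gives ln(x^n) = n·ln(x).
So the two sides agree for all real values of x and n for which both sides are defined.

Conclusion: Yes, this is an identity.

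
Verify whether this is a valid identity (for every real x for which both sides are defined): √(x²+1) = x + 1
Claim: √(x²+1) = x + 1.
Test a specific point where both sides are defined: x = -3.
LHS = √(x²+1) ≈ 3.1623
RHS = x + 1 ≈ -2.0000
Since 3.1623 ≠ -2.0000, the equation fails at this point, so it cannot hold for every real x for which both sides are defined.
(x+1)² = x² + 2x + 1 ≠ x² + 1 unless x = 0.

Conclusion: No, this is NOT an identity.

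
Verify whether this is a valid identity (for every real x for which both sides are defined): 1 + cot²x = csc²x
Yes, this is an identity.

Claim: 1 + cot²x = csc²x.
Reasoning: Start from sin²x + cos²x = 1 and divide every term by sin²x (allowed wherever cot x and csc x are defined): 1 + cot²x = 1/sin²x = csc²x.
So the two sides agree for every real x for which both sides are defined.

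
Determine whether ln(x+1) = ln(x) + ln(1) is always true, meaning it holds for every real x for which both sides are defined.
Claim: ln(x+1) = ln(x) + ln(1).
Test a specific point where both sides are defined: x = 4.
LHS = ln(x+1) ≈ 1.6094
RHS = ln(x) + ln(1) ≈ 1.3863
Since 1.6094 ≠ 1.3863, the equation fails at this point, so it cannot hold for every real x for which both sides are defined.
ln(1) = 0, so the right side is just ln(x), which differs from ln(x+1).

Conclusion: No, this is NOT an identity.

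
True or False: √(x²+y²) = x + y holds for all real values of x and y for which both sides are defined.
Claim: √(x²+y²) = x + y.
Test a specific point where both sides are defined: x = 5, y = 4.
LHS = √(x²+y²) ≈ 6.4031
RHS = x + y ≈ 9.0000
Since 6.4031 ≠ 9.0000, the equation fails at this point, so it cannot hold for all real values of x and y for which both sides are defined.
(x+y)² = x² + 2xy + y², not x² + y², so the square root does not split this way.

Conclusion: False.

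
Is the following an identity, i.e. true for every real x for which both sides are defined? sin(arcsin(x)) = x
Yes, this is an identity.

Claim: sin(arcsin(x)) = x.
Reasoning: For -1 ≤ x ≤ 1 (where arcsin is defined), arcsin(x) is by definition an angle whose sine equals x. Taking the sine of that angle returns x. (Note the other order, arcsin(sin x) = x, is NOT an identity.)
So the two sides agree for every real x for which both sides are defined.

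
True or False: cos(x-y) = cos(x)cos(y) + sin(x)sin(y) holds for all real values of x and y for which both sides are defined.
True.

Claim: cos(x-y) = cos(x)cos(y) + sin(x)sin(y).
Reasoning: Replace y by -y in cos(x+y) = cos(x)cos(y) - sin(x)sin(y) and use cos(-y) = cos(y), sin(-y) = -sin(y): cos(x-y) = cos(x)cos(y) + sin(x)sin(y).
So the two sides agree for all real values of x and y for which both sides are defined.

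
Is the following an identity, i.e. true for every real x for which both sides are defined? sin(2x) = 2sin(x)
Claim: sin(2x) = 2sin(x).
Test a specific point where both sides are defined: x = -π/3.
LHS = sin(2x) ≈ -0.8660
RHS = 2sin(x) ≈ -1.7321
Since -0.8660 ≠ -1.7321, the equation fails at this point, so it cannot hold for every real x for which both sides are defined.
The correct double-angle formula is sin(2x) = 2sin(x)cos(x).

Conclusion: No, this is NOT an identity.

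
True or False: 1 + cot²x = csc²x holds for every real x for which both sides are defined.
Claim: 1 + cot²x = csc²x.
Reasoning: Start from sin²x + cos²x = 1 and divide every term by sin²x (allowed wherever cot x and csc x are defined): 1 + cot²x = 1/sin²x = csc²x.
So the two sides agree for every real x for which both sides are defined.

Conclusion: True.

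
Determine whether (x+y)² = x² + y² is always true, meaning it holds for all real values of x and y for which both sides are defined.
Claim: (x+y)² = x² + y².
Test a specific point where both sides are defined: x = 1/2, y = -2.
LHS = (x+y)² ≈ 2.2500
RHS = x² + y² ≈ 4.2500
Since 2.2500 ≠ 4.2500, the equation fails at this point, so it cannot hold for all real values of x and y for which both sides are defined.
The correct expansion is (x+y)² = x² + 2xy + y²; the cross term 2xy is missing.

Conclusion: No, this is NOT an identity.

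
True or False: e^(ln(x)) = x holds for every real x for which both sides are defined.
True.

Claim: e^(ln(x)) = x.
Reasoning: For x > 0, ln(x) is by definition the exponent p such that e^p = x. Raising e to that exponent therefore returns x: e^(ln x) = x.
So the two sides agree for every real x for which both sides are defined.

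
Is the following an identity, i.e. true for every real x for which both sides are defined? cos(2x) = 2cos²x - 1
Claim: cos(2x) = 2cos²x - 1.
Reasoning: cos(2x) = cos²x - sin²x. Replace sin²x by 1 - cos²x: cos²x - (1 - cos²x) = 2cos²x - 1.
So the two sides agree for every real x for which both sides are defined.

Conclusion: Yes, this is an identity.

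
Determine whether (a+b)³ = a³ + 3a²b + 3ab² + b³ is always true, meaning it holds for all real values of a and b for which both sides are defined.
Claim: (a+b)³ = a³ + 3a²b + 3ab² + b³.
Reasoning: (a+b)³ = (a+b)(a+b)² = (a+b)(a² + 2ab + b²) = a³ + 2a²b + ab² + a²b + 2ab² + b³ = a³ + 3a²b + 3ab² + b³.
So the two sides agree for all real values of a and b for which both sides are defined.

Conclusion: Yes, this is an identity.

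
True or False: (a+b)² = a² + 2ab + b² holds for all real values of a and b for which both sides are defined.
True.

Claim: (a+b)² = a² + 2ab + b².
Reasoning: Expand: (a+b)² = (a+b)(a+b) = a·a + a·b + b·a + b·b = a² + 2ab + b².
So the two sides agree for all real values of a and b for which both sides are defined.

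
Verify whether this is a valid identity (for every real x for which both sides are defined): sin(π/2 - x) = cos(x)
Claim: sin(π/2 - x) = cos(x).
Reasoning: Use sin(u - v) = sin(u)cos(v) - cos(u)sin(v) with u = π/2, v = x: sin(π/2)cos(x) - cos(π/2)sin(x) = 1·cos(x) - 0·sin(x) = cos(x).
So the two sides agree for every real x for which both sides are defined.

Conclusion: Yes, this is an identity.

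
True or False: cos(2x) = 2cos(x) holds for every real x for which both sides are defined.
False.

Claim: cos(2x) = 2cos(x).
Test a specific point where both sides are defined: x = π/3.
LHS = cos(2x) ≈ -0.5000
RHS = 2cos(x) ≈ 1.0000
Since -0.5000 ≠ 1.0000, the equation fails at this point, so it cannot hold for every real x for which both sides are defined.
The correct double-angle formula is cos(2x) = cos²x - sin²x.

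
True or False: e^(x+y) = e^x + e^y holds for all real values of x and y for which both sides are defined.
Claim: e^(x+y) = e^x + e^y.
Test a specific point where both sides are defined: x = 3/2, y = 4.
LHS = e^(x+y) ≈ 244.6919
RHS = e^x + e^y ≈ 59.0798
Since 244.6919 ≠ 59.0798, the equation fails at this point, so it cannot hold for all real values of x and y for which both sides are defined.
The correct rule is e^(x+y) = e^x · e^y (a product, not a sum).

Conclusion: False.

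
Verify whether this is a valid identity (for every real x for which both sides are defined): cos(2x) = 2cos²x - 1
Claim: cos(2x) = 2cos²x - 1.
Reasoning: cos(2x) = cos²x - sin²x. Replace sin²x by 1 - cos²x: cos²x - (1 - cos²x) = 2cos²x - 1.
So the two sides agree for every real x for which both sides are defined.

Conclusion: Yes, this is an identity.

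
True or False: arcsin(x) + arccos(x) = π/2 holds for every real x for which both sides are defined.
Claim: arcsin(x) + arccos(x) = π/2.
Reasoning: Both sides are defined for -1 ≤ x ≤ 1. Let θ = arcsin(x), so sin θ = x and θ ∈ [-π/2, π/2]. Then cos(π/2 - θ) = sin θ = x and π/2 - θ ∈ [0, π], which is exactly the range of arccos, so arccos(x) = π/2 - θ. Adding: arcsin(x) + arccos(x) = θ + (π/2 - θ) = π/2.
So the two sides agree for every real x for which both sides are defined.

Conclusion: True.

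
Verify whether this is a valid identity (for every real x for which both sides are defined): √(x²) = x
Claim: √(x²) = x.
Test a specific point where both sides are defined: x = -2.
LHS = √(x²) ≈ 2.0000
RHS = x ≈ -2.0000
Since 2.0000 ≠ -2.0000, the equation fails at this point, so it cannot hold for every real x for which both sides are defined.
√(x²) = |x|, which differs from x whenever x < 0 (both sides are defined for every real x).

Conclusion: No, this is NOT an identity.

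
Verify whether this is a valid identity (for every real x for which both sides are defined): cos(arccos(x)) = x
Claim: cos(arccos(x)) = x.
Reasoning: For -1 ≤ x ≤ 1 (where arccos is defined), arccos(x) is by definition an angle whose cosine equals x. Taking the cosine of that angle returns x. (Note the other order, arccos(cos x) = x, is NOT an identity.)
So the two sides agree for every real x for which both sides are defined.

Conclusion: Yes, this is an identity.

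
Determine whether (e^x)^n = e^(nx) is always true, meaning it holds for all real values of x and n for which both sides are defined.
Yes, this is an identity.

Claim: (e^x)^n = e^(nx).
Reasoning: e^x is a positive real number, and for a positive base B and real exponent n, B^n = e^(n·ln B). With B = e^x, ln B = x, so (e^x)^n = e^(n·x).
So the two sides agree for all real values of x and n for which both sides are defined.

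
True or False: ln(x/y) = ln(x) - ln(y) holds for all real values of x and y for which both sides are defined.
True.

Claim: ln(x/y) = ln(x) - ln(y).
Reasoning: Both sides are simultaneously defined only when x, y > 0. Write x = e^p, y = e^q. Then x/y = e^(p-q), so ln(x/y) = p - q = ln(x) - ln(y).
So the two sides agree for all real values of x and y for which both sides are defined.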